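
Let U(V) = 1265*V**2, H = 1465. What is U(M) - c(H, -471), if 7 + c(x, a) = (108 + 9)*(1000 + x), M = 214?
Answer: 57643542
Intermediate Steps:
c(x, a) = 116993 + 117*x (c(x, a) = -7 + (108 + 9)*(1000 + x) = -7 + 117*(1000 + x) = -7 + (117000 + 117*x) = 116993 + 117*x)
U(M) - c(H, -471) = 1265*214**2 - (116993 + 117*1465) = 1265*45796 - (116993 + 171405) = 57931940 - 1*288398 = 57931940 - 288398 = 57643542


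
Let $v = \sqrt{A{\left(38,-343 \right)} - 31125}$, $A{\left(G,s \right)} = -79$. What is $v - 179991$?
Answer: $-179991 + 2 i \sqrt{7801} \approx -1.7999 \cdot 10^{5} + 176.65 i$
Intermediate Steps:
$v = 2 i \sqrt{7801}$ ($v = \sqrt{-79 - 31125} = \sqrt{-31204} = 2 i \sqrt{7801} \approx 176.65 i$)
$v - 179991 = 2 i \sqrt{7801} - 179991 = -179991 + 2 i \sqrt{7801}$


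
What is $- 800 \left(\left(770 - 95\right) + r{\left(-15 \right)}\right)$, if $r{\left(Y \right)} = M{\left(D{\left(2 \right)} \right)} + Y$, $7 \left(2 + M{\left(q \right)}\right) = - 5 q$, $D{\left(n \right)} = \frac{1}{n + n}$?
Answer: $- \frac{3683800}{7} \approx -5.2626 \cdot 10^{5}$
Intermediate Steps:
$D{\left(n \right)} = \frac{1}{2 n}$
$M{\left(q \right)} = -2 - \frac{5 q}{7}$ ($M{\left(q \right)} = -2 + \frac{\left(-5\right) q}{7} = -2 - \frac{5 q}{7}$)
$r{\left(Y \right)} = - \frac{61}{28} + Y$ ($r{\left(Y \right)} = \left(-2 - \frac{5 \frac{1}{2 \cdot 2}}{7}\right) + Y = \left(-2 - \frac{5 \cdot \frac{1}{2} \cdot \frac{1}{2}}{7}\right) + Y = \left(-2 - \frac{5}{28}\right) + Y = - \frac{61}{28} + Y$)
$- 800 \left(\left(770 - 95\right) + r{\left(-15 \right)}\right) = - 800 \left(\left(770 - 95\right) - \frac{481}{28}\right) = - 800 \left(675 - \frac{481}{28}\right) = \left(-800\right) \frac{18419}{28} = - \frac{3683800}{7}$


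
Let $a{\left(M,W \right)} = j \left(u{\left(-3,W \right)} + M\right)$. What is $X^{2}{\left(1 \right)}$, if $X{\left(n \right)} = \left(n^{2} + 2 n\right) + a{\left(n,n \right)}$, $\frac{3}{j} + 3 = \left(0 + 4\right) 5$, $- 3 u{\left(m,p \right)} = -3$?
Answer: $\frac{3249}{289} \approx 11.242$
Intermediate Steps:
$u{\left(m,p \right)} = 1$ ($u{\left(m,p \right)} = \left(- \frac{1}{3}\right) \left(-3\right) = 1$)
$j = \frac{3}{17}$ ($j = \frac{3}{-3 + \left(0 + 4\right) 5} = \frac{3}{-3 + 4 \cdot 5} = \frac{3}{-3 + 20} = \frac{3}{17} \approx 0.17647$)
$a{\left(M,W \right)} = \frac{3}{17} + \frac{3 M}{17}$ ($a{\left(M,W \right)} = \frac{3 \left(1 + M\right)}{17} = \frac{3}{17} + \frac{3 M}{17}$)
$X{\left(n \right)} = \frac{3}{17} + n^{2} + \frac{37 n}{17}$ ($X{\left(n \right)} = \left(n^{2} + 2 n\right) + \left(\frac{3}{17} + \frac{3 n}{17}\right) = \frac{3}{17} + n^{2} + \frac{37 n}{17}$)
$X^{2}{\left(1 \right)} = \left(\frac{3}{17} + 1^{2} + \frac{37}{17} \cdot 1\right)^{2} = \left(\frac{3}{17} + 1 + \frac{37}{17}\right)^{2} = \left(\frac{57}{17}\right)^{2} = \frac{3249}{289}$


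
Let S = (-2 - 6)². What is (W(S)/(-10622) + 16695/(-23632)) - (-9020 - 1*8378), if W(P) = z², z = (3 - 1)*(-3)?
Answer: 311932299025/17929936 ≈ 17397.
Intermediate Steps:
z = -6 (z = 2*(-3) = -6)
S = 64 (S = (-8)² = 64)
W(P) = 36 (W(P) = (-6)² = 36)
(W(S)/(-10622) + 16695/(-23632)) - (-9020 - 1*8378) = (36/(-10622) + 16695/(-23632)) - (-9020 - 1*8378) = (36*(-1/10622) + 16695*(-1/23632)) - (-9020 - 8378) = (-18/5311 - 2385/3376) - 1*(-17398) = -12727503/17929936 + 17398 = 311932299025/17929936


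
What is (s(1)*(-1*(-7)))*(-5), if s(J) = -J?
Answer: 35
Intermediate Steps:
(s(1)*(-1*(-7)))*(-5) = ((-1*1)*(-1*(-7)))*(-5) = -1*7*(-5) = -7*(-5) = 35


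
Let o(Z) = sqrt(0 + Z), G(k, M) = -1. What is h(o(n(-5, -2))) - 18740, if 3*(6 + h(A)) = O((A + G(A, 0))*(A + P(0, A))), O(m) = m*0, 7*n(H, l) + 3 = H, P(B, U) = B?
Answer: -18746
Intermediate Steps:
n(H, l) = -3/7 + H/7
o(Z) = sqrt(Z)
O(m) = 0
h(A) = -6 (h(A) = -6 + (1/3)*0 = -6 + 0 = -6)
h(o(n(-5, -2))) - 18740 = -6 - 18740 = -18746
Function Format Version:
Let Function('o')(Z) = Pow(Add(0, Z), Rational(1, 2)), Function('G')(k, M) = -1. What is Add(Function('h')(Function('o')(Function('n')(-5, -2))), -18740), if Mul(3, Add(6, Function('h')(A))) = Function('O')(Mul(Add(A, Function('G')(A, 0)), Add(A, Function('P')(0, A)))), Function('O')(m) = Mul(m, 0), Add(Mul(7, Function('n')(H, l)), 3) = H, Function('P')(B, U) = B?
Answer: -18746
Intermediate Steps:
Function('n')(H, l) = Add(Rational(-3, 7), Mul(Rational(1, 7), H))
Function('o')(Z) = Pow(Z, Rational(1, 2))
Function('O')(m) = 0
Function('h')(A) = -6 (Function('h')(A) = Add(-6, Mul(Rational(1, 3), 0)) = Add(-6, 0) = -6)
Add(Function('h')(Function('o')(Function('n')(-5, -2))), -18740) = Add(-6, -18740) = -18746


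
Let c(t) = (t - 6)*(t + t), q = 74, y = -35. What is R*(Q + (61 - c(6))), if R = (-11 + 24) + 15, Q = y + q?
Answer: 2800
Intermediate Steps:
Q = 39 (Q = -35 + 74 = 39)
c(t) = 2*t*(-6 + t) (c(t) = (-6 + t)*(2*t) = 2*t*(-6 + t))
R = 28 (R = 13 + 15 = 28)
R*(Q + (61 - c(6))) = 28*(39 + (61 - 2*6*(-6 + 6))) = 28*(39 + (61 - 2*6*0)) = 28*(39 + (61 - 1*0)) = 28*(39 + (61 + 0)) = 28*(39 + 61) = 28*100 = 2800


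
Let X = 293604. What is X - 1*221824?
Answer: 71780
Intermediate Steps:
X - 1*221824 = 293604 - 1*221824 = 293604 - 221824 = 71780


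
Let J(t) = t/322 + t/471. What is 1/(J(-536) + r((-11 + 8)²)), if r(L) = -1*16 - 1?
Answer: -75831/1501651 ≈ -0.050498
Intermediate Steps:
r(L) = -17 (r(L) = -16 - 1 = -17)
J(t) = 793*t/151662 (J(t) = t*(1/322) + t*(1/471) = t/322 + t/471 = 793*t/151662)
1/(J(-536) + r((-11 + 8)²)) = 1/((793/151662)*(-536) - 17) = 1/(-212524/75831 - 17) = 1/(-1501651/75831) = -75831/1501651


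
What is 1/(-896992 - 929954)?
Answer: -1/1826946 ≈ -5.4736e-7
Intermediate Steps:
1/(-896992 - 929954) = 1/(-1826946) = -1/1826946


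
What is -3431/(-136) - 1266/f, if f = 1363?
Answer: 4504277/185368 ≈ 24.299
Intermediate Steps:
-3431/(-136) - 1266/f = -3431/(-136) - 1266/1363 = -3431*(-1/136) - 1266*1/1363 = 3431/136 - 1266/1363 = 4504277/185368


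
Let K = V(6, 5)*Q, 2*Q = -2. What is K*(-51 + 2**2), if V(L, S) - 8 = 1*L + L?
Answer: 940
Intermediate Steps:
V(L, S) = 8 + 2*L (V(L, S) = 8 + (1*L + L) = 8 + (L + L) = 8 + 2*L)
Q = -1 (Q = (1/2)*(-2) = -1)
K = -20 (K = (8 + 2*6)*(-1) = (8 + 12)*(-1) = 20*(-1) = -20)
K*(-51 + 2**2) = -20*(-51 + 2**2) = -20*(-51 + 4) = -20*(-47) = 940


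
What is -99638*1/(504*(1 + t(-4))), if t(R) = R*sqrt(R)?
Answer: -7117/2340 - 14234*I/585 ≈ -3.0415 - 24.332*I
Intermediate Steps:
t(R) = R**(3/2)
-99638*1/(504*(1 + t(-4))) = -99638*1/(504*(1 + (-4)**(3/2))) = -(7117/2340 + 14234*I/585) = -99638*(504 + 4032*I)/16511040 = -7117*(504 + 4032*I)/1179360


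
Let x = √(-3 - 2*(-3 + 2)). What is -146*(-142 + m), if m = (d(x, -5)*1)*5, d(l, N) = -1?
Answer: 21462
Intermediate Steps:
x = I (x = √(-3 - 2*(-1)) = √(-3 + 2) = √(-1) = I ≈ 1.0*I)
m = -5 (m = -1*1*5 = -1*5 = -5)
-146*(-142 + m) = -146*(-142 - 5) = -146*(-147) = 21462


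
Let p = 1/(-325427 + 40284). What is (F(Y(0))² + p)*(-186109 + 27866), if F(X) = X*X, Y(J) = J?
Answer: 158243/285143 ≈ 0.55496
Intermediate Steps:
F(X) = X²
p = -1/285143 (p = 1/(-285143) = -1/285143 ≈ -3.5070e-6)
(F(Y(0))² + p)*(-186109 + 27866) = ((0²)² - 1/285143)*(-186109 + 27866) = (0² - 1/285143)*(-158243) = (0 - 1/285143)*(-158243) = -1/285143*(-158243) = 158243/285143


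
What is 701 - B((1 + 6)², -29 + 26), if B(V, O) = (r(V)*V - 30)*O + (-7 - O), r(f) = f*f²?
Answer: 17295018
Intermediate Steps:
r(f) = f³
B(V, O) = -7 - O + O*(-30 + V⁴) (B(V, O) = (V³*V - 30)*O + (-7 - O) = (V⁴ - 30)*O + (-7 - O) = (-30 + V⁴)*O + (-7 - O) = O*(-30 + V⁴) + (-7 - O) = -7 - O + O*(-30 + V⁴))
701 - B((1 + 6)², -29 + 26) = 701 - (-7 - 31*(-29 + 26) + (-29 + 26)*((1 + 6)²)⁴) = 701 - (-7 - 31*(-3) - 3*(7²)⁴) = 701 - (-7 + 93 - 3*49⁴) = 701 - (-7 + 93 - 3*5764801) = 701 - (-7 + 93 - 17294403) = 701 - 1*(-17294317) = 701 + 17294317 = 17295018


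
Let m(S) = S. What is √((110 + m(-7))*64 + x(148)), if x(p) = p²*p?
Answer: 16*√12689 ≈ 1802.3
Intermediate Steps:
x(p) = p³
√((110 + m(-7))*64 + x(148)) = √((110 - 7)*64 + 148³) = √(103*64 + 3241792) = √(6592 + 3241792) = √3248384 = 16*√12689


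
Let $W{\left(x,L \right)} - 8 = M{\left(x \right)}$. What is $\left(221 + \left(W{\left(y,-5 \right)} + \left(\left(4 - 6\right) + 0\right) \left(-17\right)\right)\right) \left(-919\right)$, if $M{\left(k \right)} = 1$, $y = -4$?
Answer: $-242616$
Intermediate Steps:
$W{\left(x,L \right)} = 9$ ($W{\left(x,L \right)} = 8 + 1 = 9$)
$\left(221 + \left(W{\left(y,-5 \right)} + \left(\left(4 - 6\right) + 0\right) \left(-17\right)\right)\right) \left(-919\right) = \left(221 + \left(9 + \left(\left(4 - 6\right) + 0\right) \left(-17\right)\right)\right) \left(-919\right) = \left(221 + \left(9 + \left(-2 + 0\right) \left(-17\right)\right)\right) \left(-919\right) = \left(221 + \left(9 - -34\right)\right) \left(-919\right) = \left(221 + \left(9 + 34\right)\right) \left(-919\right) = \left(221 + 43\right) \left(-919\right) = 264 \left(-919\right) = -242616$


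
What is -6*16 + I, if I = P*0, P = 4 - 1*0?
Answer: -96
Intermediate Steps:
P = 4 (P = 4 + 0 = 4)
I = 0 (I = 4*0 = 0)
-6*16 + I = -6*16 + 0 = -96 + 0 = -96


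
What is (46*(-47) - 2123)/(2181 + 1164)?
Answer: -857/669 ≈ -1.2810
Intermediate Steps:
(46*(-47) - 2123)/(2181 + 1164) = (-2162 - 2123)/3345 = -4285*1/3345 = -857/669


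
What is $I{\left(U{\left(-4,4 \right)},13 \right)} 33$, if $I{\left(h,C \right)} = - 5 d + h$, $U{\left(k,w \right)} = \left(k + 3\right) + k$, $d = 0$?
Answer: $-165$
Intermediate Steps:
$U{\left(k,w \right)} = 3 + 2 k$ ($U{\left(k,w \right)} = \left(3 + k\right) + k = 3 + 2 k$)
$I{\left(h,C \right)} = h$ ($I{\left(h,C \right)} = \left(-5\right) 0 + h = 0 + h = h$)
$I{\left(U{\left(-4,4 \right)},13 \right)} 33 = \left(3 + 2 \left(-4\right)\right) 33 = \left(3 - 8\right) 33 = \left(-5\right) 33 = -165$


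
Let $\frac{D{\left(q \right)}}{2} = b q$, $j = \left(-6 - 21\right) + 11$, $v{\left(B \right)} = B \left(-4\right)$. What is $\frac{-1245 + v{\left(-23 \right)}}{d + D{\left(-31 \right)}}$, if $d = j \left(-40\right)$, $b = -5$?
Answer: $- \frac{1153}{950} \approx -1.2137$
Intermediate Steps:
$v{\left(B \right)} = - 4 B$
$j = -16$ ($j = -27 + 11 = -16$)
$D{\left(q \right)} = - 10 q$ ($D{\left(q \right)} = 2 \left(- 5 q\right) = - 10 q$)
$d = 640$ ($d = \left(-16\right) \left(-40\right) = 640$)
$\frac{-1245 + v{\left(-23 \right)}}{d + D{\left(-31 \right)}} = \frac{-1245 - -92}{640 - -310} = \frac{-1245 + 92}{640 + 310} = - \frac{1153}{950}$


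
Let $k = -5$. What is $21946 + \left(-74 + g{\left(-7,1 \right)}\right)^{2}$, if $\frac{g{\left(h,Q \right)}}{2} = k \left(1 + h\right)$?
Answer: $22142$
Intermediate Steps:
$g{\left(h,Q \right)} = -10 - 10 h$ ($g{\left(h,Q \right)} = 2 \left(- 5 \left(1 + h\right)\right) = 2 \left(-5 - 5 h\right) = -10 - 10 h$)
$21946 + \left(-74 + g{\left(-7,1 \right)}\right)^{2} = 21946 + \left(-74 - -60\right)^{2} = 21946 + \left(-74 + \left(-10 + 70\right)\right)^{2} = 21946 + \left(-74 + 60\right)^{2} = 21946 + \left(-14\right)^{2} = 21946 + 196 = 22142$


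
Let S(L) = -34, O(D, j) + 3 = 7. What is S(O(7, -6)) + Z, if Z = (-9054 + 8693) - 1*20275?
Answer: -20670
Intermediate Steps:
O(D, j) = 4 (O(D, j) = -3 + 7 = 4)
Z = -20636 (Z = -361 - 20275 = -20636)
S(O(7, -6)) + Z = -34 - 20636 = -20670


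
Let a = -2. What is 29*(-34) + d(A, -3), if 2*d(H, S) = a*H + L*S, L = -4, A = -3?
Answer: -977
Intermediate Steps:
d(H, S) = -H - 2*S (d(H, S) = (-2*H - 4*S)/2 = (-4*S - 2*H)/2 = -H - 2*S)
29*(-34) + d(A, -3) = 29*(-34) + (-1*(-3) - 2*(-3)) = -986 + (3 + 6) = -986 + 9 = -977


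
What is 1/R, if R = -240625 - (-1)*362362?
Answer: 1/121737 ≈ 8.2144e-6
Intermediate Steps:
R = 121737 (R = -240625 - 1*(-362362) = -240625 + 362362 = 121737)
1/R = 1/121737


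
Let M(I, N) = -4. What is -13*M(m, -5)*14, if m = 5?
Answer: 728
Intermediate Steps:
-13*M(m, -5)*14 = -13*(-4)*14 = 52*14 = 728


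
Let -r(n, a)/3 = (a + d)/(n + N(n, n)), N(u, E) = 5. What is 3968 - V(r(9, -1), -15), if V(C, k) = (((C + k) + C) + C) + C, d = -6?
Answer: 3977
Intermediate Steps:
r(n, a) = -3*(-6 + a)/(5 + n) (r(n, a) = -3*(a - 6)/(n + 5) = -3*(-6 + a)/(5 + n))
V(C, k) = k + 4*C (V(C, k) = ((k + 2*C) + C) + C = (k + 3*C) + C = k + 4*C)
3968 - V(r(9, -1), -15) = 3968 - (-15 + 4*(3*(6 - 1*(-1))/(5 + 9))) = 3968 - (-15 + 4*(3*(6 + 1)/14)) = 3968 - (-15 + 4*(3*(1/14)*7)) = 3968 - (-15 + 4*(3/2)) = 3968 - (-15 + 6) = 3968 - 1*(-9) = 3968 + 9 = 3977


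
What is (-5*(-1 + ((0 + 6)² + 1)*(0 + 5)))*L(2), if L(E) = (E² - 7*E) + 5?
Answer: 4600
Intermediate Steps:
L(E) = 5 + E² - 7*E
(-5*(-1 + ((0 + 6)² + 1)*(0 + 5)))*L(2) = (-5*(-1 + ((0 + 6)² + 1)*(0 + 5)))*(5 + 2² - 7*2) = (-5*(-1 + (6² + 1)*5))*(5 + 4 - 14) = -5*(-1 + (36 + 1)*5)*(-5) = -5*(-1 + 37*5)*(-5) = -5*(-1 + 185)*(-5) = -5*184*(-5) = -920*(-5) = 4600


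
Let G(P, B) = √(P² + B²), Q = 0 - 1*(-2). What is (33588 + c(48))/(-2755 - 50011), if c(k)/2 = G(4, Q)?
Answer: -16794/26383 - 2*√5/26383 ≈ -0.63672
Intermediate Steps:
Q = 2 (Q = 0 + 2 = 2)
G(P, B) = √(B² + P²)
c(k) = 4*√5 (c(k) = 2*√(2² + 4²) = 2*√(4 + 16) = 2*√20 = 2*(2*√5) = 4*√5)
(33588 + c(48))/(-2755 - 50011) = (33588 + 4*√5)/(-2755 - 50011) = (33588 + 4*√5)/(-52766) = (33588 + 4*√5)*(-1/52766) = -16794/26383 - 2*√5/26383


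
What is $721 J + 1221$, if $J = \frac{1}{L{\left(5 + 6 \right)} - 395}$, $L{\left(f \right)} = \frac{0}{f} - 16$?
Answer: $\frac{501110}{411} \approx 1219.2$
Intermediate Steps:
$L{\left(f \right)} = -16$ ($L{\left(f \right)} = 0 - 16 = -16$)
$J = - \frac{1}{411}$ ($J = \frac{1}{-16 - 395} = \frac{1}{-411} = - \frac{1}{411} \approx -0.0024331$)
$721 J + 1221 = 721 \left(- \frac{1}{411}\right) + 1221 = - \frac{721}{411} + 1221 = \frac{501110}{411}$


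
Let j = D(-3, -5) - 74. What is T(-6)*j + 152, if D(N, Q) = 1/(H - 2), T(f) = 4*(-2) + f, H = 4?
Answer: 1181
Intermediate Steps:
T(f) = -8 + f
D(N, Q) = ½ (D(N, Q) = 1/(4 - 2) = 1/2 = ½)
j = -147/2 (j = ½ - 74 = -147/2 ≈ -73.500)
T(-6)*j + 152 = (-8 - 6)*(-147/2) + 152 = -14*(-147/2) + 152 = 1029 + 152 = 1181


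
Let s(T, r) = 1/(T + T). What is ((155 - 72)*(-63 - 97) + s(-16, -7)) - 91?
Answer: -427873/32 ≈ -13371.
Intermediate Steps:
s(T, r) = 1/(2*T)
((155 - 72)*(-63 - 97) + s(-16, -7)) - 91 = ((155 - 72)*(-63 - 97) + (½)/(-16)) - 91 = (83*(-160) + (½)*(-1/16)) - 91 = (-13280 - 1/32) - 91 = -424961/32 - 91 = -427873/32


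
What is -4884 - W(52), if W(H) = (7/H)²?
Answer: -13206385/2704 ≈ -4884.0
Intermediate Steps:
W(H) = 49/H²
-4884 - W(52) = -4884 - 49/52² = -4884 - 49/2704 = -13206385/2704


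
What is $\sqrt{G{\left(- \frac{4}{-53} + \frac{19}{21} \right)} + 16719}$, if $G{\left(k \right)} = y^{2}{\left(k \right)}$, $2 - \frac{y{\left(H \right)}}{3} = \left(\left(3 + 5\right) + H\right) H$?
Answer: $\frac{10 \sqrt{29216942952670}}{412923} \approx 130.9$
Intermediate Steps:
$y{\left(H \right)} = 6 - 3 H \left(8 + H\right)$ ($y{\left(H \right)} = 6 - 3 \left(\left(3 + 5\right) + H\right) H = 6 - 3 \left(8 + H\right) H = 6 - 3 H \left(8 + H\right)$)
$G{\left(k \right)} = \left(6 - 24 k - 3 k^{2}\right)^{2}$
$\sqrt{G{\left(- \frac{4}{-53} + \frac{19}{21} \right)} + 16719} = \sqrt{9 \left(-2 + \left(- \frac{4}{-53} + \frac{19}{21}\right)^{2} + 8 \left(- \frac{4}{-53} + \frac{19}{21}\right)\right)^{2} + 16719} = \sqrt{9 \left(-2 + \left(\left(-4\right) \left(- \frac{1}{53}\right) + 19 \cdot \frac{1}{21}\right)^{2} + 8 \left(\left(-4\right) \left(- \frac{1}{53}\right) + 19 \cdot \frac{1}{21}\right)\right)^{2} + 16719} = \sqrt{9 \left(-2 + \left(\frac{4}{53} + \frac{19}{21}\right)^{2} + 8 \left(\frac{4}{53} + \frac{19}{21}\right)\right)^{2} + 16719} = \sqrt{9 \left(-2 + \left(\frac{1091}{1113}\right)^{2} + 8 \cdot \frac{1091}{1113}\right)^{2} + 16719} = \sqrt{9 \left(-2 + \frac{1190281}{1238769} + \frac{8728}{1113}\right)^{2} + 16719} = \sqrt{9 \left(\frac{8427007}{1238769}\right)^{2} + 16719} = \sqrt{9 \cdot \frac{71014446978049}{1534548635361} + 16719} = \sqrt{\frac{71014446978049}{170505403929} + 16719} = \sqrt{\frac{2921694295267000}{170505403929}} = \frac{10 \sqrt{29216942952670}}{412923}$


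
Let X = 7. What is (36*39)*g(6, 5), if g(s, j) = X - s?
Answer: 1404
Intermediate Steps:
g(s, j) = 7 - s
(36*39)*g(6, 5) = (36*39)*(7 - 1*6) = 1404*(7 - 6) = 1404*1 = 1404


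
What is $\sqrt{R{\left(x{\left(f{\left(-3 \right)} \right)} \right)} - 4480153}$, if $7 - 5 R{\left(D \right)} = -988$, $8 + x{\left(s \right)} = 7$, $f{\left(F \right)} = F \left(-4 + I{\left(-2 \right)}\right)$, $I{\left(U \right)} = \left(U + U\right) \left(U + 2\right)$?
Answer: $i \sqrt{4479954} \approx 2116.6 i$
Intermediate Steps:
$I{\left(U \right)} = 2 U \left(2 + U\right)$
$f{\left(F \right)} = - 4 F$ ($f{\left(F \right)} = F \left(-4 + 2 \left(-2\right) \left(2 - 2\right)\right) = F \left(-4 + 2 \left(-2\right) 0\right) = F \left(-4 + 0\right) = F \left(-4\right) = - 4 F$)
$x{\left(s \right)} = -1$ ($x{\left(s \right)} = -8 + 7 = -1$)
$R{\left(D \right)} = 199$ ($R{\left(D \right)} = \frac{7}{5} - - \frac{988}{5} = \frac{7}{5} + \frac{988}{5} = 199$)
$\sqrt{R{\left(x{\left(f{\left(-3 \right)} \right)} \right)} - 4480153} = \sqrt{199 - 4480153} = \sqrt{-4479954} = i \sqrt{4479954}$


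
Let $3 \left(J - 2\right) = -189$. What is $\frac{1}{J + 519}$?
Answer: $\frac{1}{458} \approx 0.0021834$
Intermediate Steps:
$J = -61$ ($J = 2 + \frac{1}{3} \left(-189\right) = 2 - 63 = -61$)
$\frac{1}{J + 519} = \frac{1}{-61 + 519} = \frac{1}{458}$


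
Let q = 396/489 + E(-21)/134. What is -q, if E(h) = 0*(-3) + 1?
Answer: -17851/21842 ≈ -0.81728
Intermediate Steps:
E(h) = 1 (E(h) = 0 + 1 = 1)
q = 17851/21842 (q = 396/489 + 1/134 = 396*(1/489) + 1*(1/134) = 132/163 + 1/134 = 17851/21842 ≈ 0.81728)
-q = -1*17851/21842 = -17851/21842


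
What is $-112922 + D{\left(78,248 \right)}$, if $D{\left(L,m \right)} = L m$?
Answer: $-93578$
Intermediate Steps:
$-112922 + D{\left(78,248 \right)} = -112922 + 78 \cdot 248 = -112922 + 19344 = -93578$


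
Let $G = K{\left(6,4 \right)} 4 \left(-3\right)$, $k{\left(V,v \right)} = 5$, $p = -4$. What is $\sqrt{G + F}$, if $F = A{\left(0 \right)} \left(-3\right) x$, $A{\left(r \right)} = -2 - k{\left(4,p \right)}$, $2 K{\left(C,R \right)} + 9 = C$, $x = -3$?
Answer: $3 i \sqrt{5} \approx 6.7082 i$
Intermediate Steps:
$K{\left(C,R \right)} = - \frac{9}{2} + \frac{C}{2}$
$G = 18$ ($G = \left(- \frac{9}{2} + \frac{1}{2} \cdot 6\right) 4 \left(-3\right) = \left(- \frac{9}{2} + 3\right) 4 \left(-3\right) = \left(- \frac{3}{2}\right) 4 \left(-3\right) = \left(-6\right) \left(-3\right) = 18$)
$A{\left(r \right)} = -7$ ($A{\left(r \right)} = -2 - 5 = -7$)
$F = -63$ ($F = \left(-7\right) \left(-3\right) \left(-3\right) = 21 \left(-3\right) = -63$)
$\sqrt{G + F} = \sqrt{18 - 63} = \sqrt{-45} = 3 i \sqrt{5}$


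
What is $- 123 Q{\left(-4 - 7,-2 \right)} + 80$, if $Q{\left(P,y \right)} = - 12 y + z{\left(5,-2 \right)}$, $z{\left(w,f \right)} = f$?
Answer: $-2626$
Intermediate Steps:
$Q{\left(P,y \right)} = -2 - 12 y$ ($Q{\left(P,y \right)} = - 12 y - 2 = -2 - 12 y$)
$- 123 Q{\left(-4 - 7,-2 \right)} + 80 = - 123 \left(-2 - -24\right) + 80 = - 123 \left(-2 + 24\right) + 80 = \left(-123\right) 22 + 80 = -2706 + 80 = -2626$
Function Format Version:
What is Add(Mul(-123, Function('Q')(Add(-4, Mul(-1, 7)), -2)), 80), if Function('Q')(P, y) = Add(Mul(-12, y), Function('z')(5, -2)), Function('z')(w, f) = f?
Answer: -2626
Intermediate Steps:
Function('Q')(P, y) = Add(-2, Mul(-12, y)) (Function('Q')(P, y) = Add(Mul(-12, y), -2) = Add(-2, Mul(-12, y)))
Add(Mul(-123, Function('Q')(Add(-4, Mul(-1, 7)), -2)), 80) = Add(Mul(-123, Add(-2, Mul(-12, -2))), 80) = Add(Mul(-123, Add(-2, 24)), 80) = Add(Mul(-123, 22), 80) = Add(-2706, 80) = -2626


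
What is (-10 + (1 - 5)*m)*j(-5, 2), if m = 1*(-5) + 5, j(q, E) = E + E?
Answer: -40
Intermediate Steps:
j(q, E) = 2*E
m = 0 (m = -5 + 5 = 0)
(-10 + (1 - 5)*m)*j(-5, 2) = (-10 + (1 - 5)*0)*(2*2) = (-10 - 4*0)*4 = (-10 + 0)*4 = -10*4 = -40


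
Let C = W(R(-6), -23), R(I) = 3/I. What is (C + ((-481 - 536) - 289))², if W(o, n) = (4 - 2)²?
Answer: 1695204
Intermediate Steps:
W(o, n) = 4 (W(o, n) = 2² = 4)
C = 4
(C + ((-481 - 536) - 289))² = (4 + ((-481 - 536) - 289))² = (4 + (-1017 - 289))² = (4 - 1306)² = (-1302)² = 1695204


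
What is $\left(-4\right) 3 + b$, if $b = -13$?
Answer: $-25$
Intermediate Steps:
$\left(-4\right) 3 + b = \left(-4\right) 3 - 13 = -12 - 13 = -25$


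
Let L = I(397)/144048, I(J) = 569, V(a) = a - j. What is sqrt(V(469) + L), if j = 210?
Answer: sqrt(335892936003)/36012 ≈ 16.094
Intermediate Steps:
V(a) = -210 + a (V(a) = a - 1*210 = a - 210 = -210 + a)
L = 569/144048 ≈ 0.0039501
sqrt(V(469) + L) = sqrt((-210 + 469) + 569/144048) = sqrt(259 + 569/144048) = sqrt(37309001/144048) = sqrt(335892936003)/36012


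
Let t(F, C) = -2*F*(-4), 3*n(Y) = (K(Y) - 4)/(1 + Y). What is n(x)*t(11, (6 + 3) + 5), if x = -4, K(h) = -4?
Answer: 704/9 ≈ 78.222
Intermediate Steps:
n(Y) = -8/(3*(1 + Y)) (n(Y) = ((-4 - 4)/(1 + Y))/3 = (-8/(1 + Y))/3 = -8/(3*(1 + Y)))
t(F, C) = 8*F (t(F, C) = -(-8)*F = 8*F)
n(x)*t(11, (6 + 3) + 5) = (-8/(3 + 3*(-4)))*(8*11) = -8/(3 - 12)*88 = -8/(-9)*88 = -8*(-⅑)*88 = (8/9)*88 = 704/9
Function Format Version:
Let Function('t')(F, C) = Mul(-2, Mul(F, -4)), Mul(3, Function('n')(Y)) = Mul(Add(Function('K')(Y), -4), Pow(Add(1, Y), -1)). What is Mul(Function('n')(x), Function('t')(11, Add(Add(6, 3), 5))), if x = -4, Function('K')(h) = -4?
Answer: Rational(704, 9) ≈ 78.222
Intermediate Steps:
Function('n')(Y) = Mul(Rational(-8, 3), Pow(Add(1, Y), -1)) (Function('n')(Y) = Mul(Rational(1, 3), Mul(Add(-4, -4), Pow(Add(1, Y), -1))) = Mul(Rational(1, 3), Mul(-8, Pow(Add(1, Y), -1))) = Mul(Rational(-8, 3), Pow(Add(1, Y), -1)))
Function('t')(F, C) = Mul(8, F) (Function('t')(F, C) = Mul(-2, Mul(-4, F)) = Mul(8, F))
Mul(Function('n')(x), Function('t')(11, Add(Add(6, 3), 5))) = Mul(Mul(-8, Pow(Add(3, Mul(3, -4)), -1)), Mul(8, 11)) = Mul(Mul(-8, Pow(Add(3, -12), -1)), 88) = Mul(Mul(-8, Pow(-9, -1)), 88) = Mul(Mul(-8, Rational(-1, 9)), 88) = Mul(Rational(8, 9), 88) = Rational(704, 9)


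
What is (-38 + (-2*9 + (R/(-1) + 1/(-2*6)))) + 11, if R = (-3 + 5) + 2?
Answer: -589/12 ≈ -49.083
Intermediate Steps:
R = 4 (R = 2 + 2 = 4)
(-38 + (-2*9 + (R/(-1) + 1/(-2*6)))) + 11 = (-38 + (-2*9 + (4/(-1) + 1/(-2*6)))) + 11 = (-38 + (-18 + (4*(-1) + 1/(-12)))) + 11 = (-38 + (-18 + (-4 + 1*(-1/12)))) + 11 = (-38 + (-18 + (-4 - 1/12))) + 11 = (-38 + (-18 - 49/12)) + 11 = (-38 - 265/12) + 11 = -721/12 + 11 = -589/12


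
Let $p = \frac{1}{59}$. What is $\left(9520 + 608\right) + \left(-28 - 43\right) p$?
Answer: $\frac{597481}{59} \approx 10127.0$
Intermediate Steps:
$p = \frac{1}{59} \approx 0.016949$
$\left(9520 + 608\right) + \left(-28 - 43\right) p = \left(9520 + 608\right) + \left(-28 - 43\right) \frac{1}{59} = 10128 - \frac{71}{59} = \frac{597481}{59}$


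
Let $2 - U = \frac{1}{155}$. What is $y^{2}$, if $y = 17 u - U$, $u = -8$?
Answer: $\frac{457489321}{24025} \approx 19042.0$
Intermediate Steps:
$U = \frac{309}{155}$ ($U = 2 - \frac{1}{155} = \frac{309}{155} \approx 1.9935$)
$y = - \frac{21389}{155}$ ($y = 17 \left(-8\right) - \frac{309}{155} = -136 - \frac{309}{155} = - \frac{21389}{155} \approx -137.99$)
$y^{2} = \left(- \frac{21389}{155}\right)^{2} = \frac{457489321}{24025}$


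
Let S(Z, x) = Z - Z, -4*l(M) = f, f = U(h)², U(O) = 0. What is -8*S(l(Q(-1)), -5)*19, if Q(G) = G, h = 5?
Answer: 0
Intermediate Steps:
f = 0 (f = 0² = 0)
l(M) = 0 (l(M) = -¼*0 = 0)
S(Z, x) = 0
-8*S(l(Q(-1)), -5)*19 = -8*0*19 = 0*19 = 0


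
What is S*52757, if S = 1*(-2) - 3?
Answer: -263785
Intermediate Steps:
S = -5 (S = -2 - 3 = -5)
S*52757 = -5*52757 = -263785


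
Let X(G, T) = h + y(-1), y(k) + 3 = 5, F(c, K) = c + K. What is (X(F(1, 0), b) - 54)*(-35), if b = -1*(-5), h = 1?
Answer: 1785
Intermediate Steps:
F(c, K) = K + c
y(k) = 2 (y(k) = -3 + 5 = 2)
b = 5
X(G, T) = 3 (X(G, T) = 1 + 2 = 3)
(X(F(1, 0), b) - 54)*(-35) = (3 - 54)*(-35) = -51*(-35) = 1785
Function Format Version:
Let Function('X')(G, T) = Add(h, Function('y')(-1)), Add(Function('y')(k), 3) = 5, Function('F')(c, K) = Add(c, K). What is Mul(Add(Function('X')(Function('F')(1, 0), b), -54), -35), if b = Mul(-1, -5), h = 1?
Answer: 1785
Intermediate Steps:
Function('F')(c, K) = Add(K, c)
Function('y')(k) = 2 (Function('y')(k) = Add(-3, 5) = 2)
b = 5
Function('X')(G, T) = 3 (Function('X')(G, T) = Add(1, 2) = 3)
Mul(Add(Function('X')(Function('F')(1, 0), b), -54), -35) = Mul(Add(3, -54), -35) = Mul(-51, -35) = 1785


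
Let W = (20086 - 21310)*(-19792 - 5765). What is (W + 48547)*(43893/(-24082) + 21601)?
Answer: 16296506865057535/24082 ≈ 6.7671e+11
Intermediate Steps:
W = 31281768 (W = -1224*(-25557) = 31281768)
(W + 48547)*(43893/(-24082) + 21601) = (31281768 + 48547)*(43893/(-24082) + 21601) = 31330315*(43893*(-1/24082) + 21601) = 31330315*(-43893/24082 + 21601) = 31330315*(520151389/24082) = 16296506865057535/24082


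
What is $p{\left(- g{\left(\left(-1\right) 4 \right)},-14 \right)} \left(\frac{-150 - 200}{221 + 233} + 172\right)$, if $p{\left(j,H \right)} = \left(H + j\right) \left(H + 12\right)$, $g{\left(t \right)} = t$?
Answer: $\frac{777380}{227} \approx 3424.6$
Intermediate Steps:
$p{\left(j,H \right)} = \left(12 + H\right) \left(H + j\right)$ ($p{\left(j,H \right)} = \left(H + j\right) \left(12 + H\right) = \left(12 + H\right) \left(H + j\right)$)
$p{\left(- g{\left(\left(-1\right) 4 \right)},-14 \right)} \left(\frac{-150 - 200}{221 + 233} + 172\right) = \left(\left(-14\right)^{2} + 12 \left(-14\right) + 12 \left(- \left(-1\right) 4\right) - 14 \left(- \left(-1\right) 4\right)\right) \left(\frac{-150 - 200}{221 + 233} + 172\right) = \left(196 - 168 + 12 \left(\left(-1\right) \left(-4\right)\right) - 14 \left(\left(-1\right) \left(-4\right)\right)\right) \left(- \frac{350}{454} + 172\right) = \left(196 - 168 + 12 \cdot 4 - 56\right) \left(\left(-350\right) \frac{1}{454} + 172\right) = \left(196 - 168 + 48 - 56\right) \left(- \frac{175}{227} + 172\right) = 20 \cdot \frac{38869}{227} = \frac{777380}{227}$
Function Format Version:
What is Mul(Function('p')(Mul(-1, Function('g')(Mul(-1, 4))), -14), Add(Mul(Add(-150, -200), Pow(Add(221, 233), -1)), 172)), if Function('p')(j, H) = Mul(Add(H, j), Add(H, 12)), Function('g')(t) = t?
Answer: Rational(777380, 227) ≈ 3424.6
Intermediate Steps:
Function('p')(j, H) = Mul(Add(12, H), Add(H, j)) (Function('p')(j, H) = Mul(Add(H, j), Add(12, H)) = Mul(Add(12, H), Add(H, j)))
Mul(Function('p')(Mul(-1, Function('g')(Mul(-1, 4))), -14), Add(Mul(Add(-150, -200), Pow(Add(221, 233), -1)), 172)) = Mul(Add(Pow(-14, 2), Mul(12, -14), Mul(12, Mul(-1, Mul(-1, 4))), Mul(-14, Mul(-1, Mul(-1, 4)))), Add(Mul(Add(-150, -200), Pow(Add(221, 233), -1)), 172)) = Mul(Add(196, -168, Mul(12, Mul(-1, -4)), Mul(-14, Mul(-1, -4))), Add(Mul(-350, Pow(454, -1)), 172)) = Mul(Add(196, -168, Mul(12, 4), Mul(-14, 4)), Add(Mul(-350, Rational(1, 454)), 172)) = Mul(Add(196, -168, 48, -56), Add(Rational(-175, 227), 172)) = Mul(20, Rational(38869, 227)) = Rational(777380, 227)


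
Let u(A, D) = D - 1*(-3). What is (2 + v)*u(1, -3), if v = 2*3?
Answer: 0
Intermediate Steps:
v = 6
u(A, D) = 3 + D (u(A, D) = D + 3 = 3 + D)
(2 + v)*u(1, -3) = (2 + 6)*(3 - 3) = 8*0 = 0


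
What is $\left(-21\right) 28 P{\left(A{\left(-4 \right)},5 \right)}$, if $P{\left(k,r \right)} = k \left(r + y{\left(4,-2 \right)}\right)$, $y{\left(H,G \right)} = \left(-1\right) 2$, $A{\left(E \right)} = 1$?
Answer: $-1764$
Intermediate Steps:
$y{\left(H,G \right)} = -2$
$P{\left(k,r \right)} = k \left(-2 + r\right)$ ($P{\left(k,r \right)} = k \left(r - 2\right) = k \left(-2 + r\right)$)
$\left(-21\right) 28 P{\left(A{\left(-4 \right)},5 \right)} = \left(-21\right) 28 \cdot 1 \left(-2 + 5\right) = - 588 \cdot 1 \cdot 3 = \left(-588\right) 3 = -1764$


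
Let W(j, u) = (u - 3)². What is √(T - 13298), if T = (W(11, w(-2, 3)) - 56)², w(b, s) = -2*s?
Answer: I*√12673 ≈ 112.57*I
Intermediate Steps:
W(j, u) = (-3 + u)²
T = 625 (T = ((-3 - 2*3)² - 56)² = ((-3 - 6)² - 56)² = ((-9)² - 56)² = (81 - 56)² = 25² = 625)
√(T - 13298) = √(625 - 13298) = √(-12673) = I*√12673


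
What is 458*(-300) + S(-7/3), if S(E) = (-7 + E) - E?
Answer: -137407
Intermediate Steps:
S(E) = -7
458*(-300) + S(-7/3) = 458*(-300) - 7 = -137400 - 7 = -137407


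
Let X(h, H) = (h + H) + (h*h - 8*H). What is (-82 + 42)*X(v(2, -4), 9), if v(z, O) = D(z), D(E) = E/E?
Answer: 2440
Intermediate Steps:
D(E) = 1
v(z, O) = 1
X(h, H) = h + h² - 7*H (X(h, H) = (H + h) + (h² - 8*H) = h + h² - 7*H)
(-82 + 42)*X(v(2, -4), 9) = (-82 + 42)*(1 + 1² - 7*9) = -40*(1 + 1 - 63) = -40*(-61) = 2440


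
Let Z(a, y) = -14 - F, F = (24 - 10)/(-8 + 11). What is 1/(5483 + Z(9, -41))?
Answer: 3/16393 ≈ 0.00018300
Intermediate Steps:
F = 14/3 ≈ 4.6667
Z(a, y) = -56/3 (Z(a, y) = -14 - 1*14/3 = -14 - 14/3 = -56/3)
1/(5483 + Z(9, -41)) = 1/(5483 - 56/3) = 1/(16393/3) = 3/16393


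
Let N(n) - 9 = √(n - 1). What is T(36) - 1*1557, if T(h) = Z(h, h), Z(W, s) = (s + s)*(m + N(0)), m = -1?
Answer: -981 + 72*I ≈ -981.0 + 72.0*I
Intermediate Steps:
N(n) = 9 + √(-1 + n) (N(n) = 9 + √(n - 1) = 9 + √(-1 + n))
Z(W, s) = 2*s*(8 + I) (Z(W, s) = (s + s)*(-1 + (9 + √(-1 + 0))) = (2*s)*(-1 + (9 + √(-1))) = (2*s)*(-1 + (9 + I)) = (2*s)*(8 + I) = 2*s*(8 + I))
T(h) = 2*h*(8 + I)
T(36) - 1*1557 = 2*36*(8 + I) - 1*1557 = (576 + 72*I) - 1557 = -981 + 72*I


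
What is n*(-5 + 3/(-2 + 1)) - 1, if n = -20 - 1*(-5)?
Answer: 119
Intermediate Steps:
n = -15 (n = -20 + 5 = -15)
n*(-5 + 3/(-2 + 1)) - 1 = -15*(-5 + 3/(-2 + 1)) - 1 = -15*(-5 + 3/(-1)) - 1 = -15*(-5 + 3*(-1)) - 1 = -15*(-5 - 3) - 1 = -15*(-8) - 1 = 120 - 1 = 119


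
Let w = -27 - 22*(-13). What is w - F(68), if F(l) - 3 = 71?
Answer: 185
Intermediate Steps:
F(l) = 74 (F(l) = 3 + 71 = 74)
w = 259 (w = -27 + 286 = 259)
w - F(68) = 259 - 1*74 = 259 - 74 = 185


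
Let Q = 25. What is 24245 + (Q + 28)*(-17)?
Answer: 23344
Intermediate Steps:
24245 + (Q + 28)*(-17) = 24245 + (25 + 28)*(-17) = 24245 + 53*(-17) = 24245 - 901 = 23344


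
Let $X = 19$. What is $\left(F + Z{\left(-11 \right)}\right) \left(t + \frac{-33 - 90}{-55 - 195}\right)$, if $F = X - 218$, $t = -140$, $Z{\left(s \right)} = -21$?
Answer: $\frac{767294}{25} \approx 30692.0$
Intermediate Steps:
$F = -199$ ($F = 19 - 218 = -199$)
$\left(F + Z{\left(-11 \right)}\right) \left(t + \frac{-33 - 90}{-55 - 195}\right) = \left(-199 - 21\right) \left(-140 + \frac{-33 - 90}{-55 - 195}\right) = - 220 \left(-140 - \frac{123}{-250}\right) = - 220 \left(-140 - - \frac{123}{250}\right) = - 220 \left(-140 + \frac{123}{250}\right) = \left(-220\right) \left(- \frac{34877}{250}\right) = \frac{767294}{25}$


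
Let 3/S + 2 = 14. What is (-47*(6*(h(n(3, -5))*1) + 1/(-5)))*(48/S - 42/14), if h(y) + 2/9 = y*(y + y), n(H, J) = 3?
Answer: -4728717/5 ≈ -9.4574e+5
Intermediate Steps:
S = ¼ (S = 3/(-2 + 14) = 3/12 = 3*(1/12) = ¼ ≈ 0.25000)
h(y) = -2/9 + 2*y² (h(y) = -2/9 + y*(y + y) = -2/9 + y*(2*y) = -2/9 + 2*y²)
(-47*(6*(h(n(3, -5))*1) + 1/(-5)))*(48/S - 42/14) = (-47*(6*((-2/9 + 2*3²)*1) + 1/(-5)))*(48/(¼) - 42/14) = (-47*(6*((-2/9 + 2*9)*1) - ⅕))*(48*4 - 42*1/14) = (-47*(6*((-2/9 + 18)*1) - ⅕))*(192 - 3) = -47*(6*((160/9)*1) - ⅕)*189 = -47*(6*(160/9) - ⅕)*189 = -47*(320/3 - ⅕)*189 = -47*1597/15*189 = -75059/15*189 = -4728717/5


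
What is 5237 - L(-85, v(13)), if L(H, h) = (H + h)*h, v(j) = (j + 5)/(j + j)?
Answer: 894917/169 ≈ 5295.4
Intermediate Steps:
v(j) = (5 + j)/(2*j) (v(j) = (5 + j)/((2*j)) = (5 + j)*(1/(2*j)) = (5 + j)/(2*j))
L(H, h) = h*(H + h)
5237 - L(-85, v(13)) = 5237 - (½)*(5 + 13)/13*(-85 + (½)*(5 + 13)/13) = 5237 - (½)*(1/13)*18*(-85 + (½)*(1/13)*18) = 5237 - 9*(-85 + 9/13)/13 = 5237 - 9*(-1096)/(13*13) = 5237 - 1*(-9864/169) = 5237 + 9864/169 = 894917/169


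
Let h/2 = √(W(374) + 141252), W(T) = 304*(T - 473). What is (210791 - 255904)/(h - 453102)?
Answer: 94757/951710 + 197*√27789/224127705 ≈ 0.099712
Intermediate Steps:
W(T) = -143792 + 304*T (W(T) = 304*(-473 + T) = -143792 + 304*T)
h = 4*√27789 (h = 2*√((-143792 + 304*374) + 141252) = 2*√((-143792 + 113696) + 141252) = 2*√(-30096 + 141252) = 2*√111156 = 2*(2*√27789) = 4*√27789 ≈ 666.80)
(210791 - 255904)/(h - 453102) = (210791 - 255904)/(4*√27789 - 453102) = -45113/(-453102 + 4*√27789)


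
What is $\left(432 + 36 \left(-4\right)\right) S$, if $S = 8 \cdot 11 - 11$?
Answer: $22176$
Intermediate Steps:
$S = 77$ ($S = 88 - 11 = 77$)
$\left(432 + 36 \left(-4\right)\right) S = \left(432 + 36 \left(-4\right)\right) 77 = \left(432 - 144\right) 77 = 288 \cdot 77 = 22176$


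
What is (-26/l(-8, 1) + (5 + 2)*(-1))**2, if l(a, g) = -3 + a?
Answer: 2601/121 ≈ 21.496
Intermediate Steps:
(-26/l(-8, 1) + (5 + 2)*(-1))**2 = (-26/(-3 - 8) + (5 + 2)*(-1))**2 = (-26/(-11) + 7*(-1))**2 = (-26*(-1/11) - 7)**2 = (26/11 - 7)**2 = (-51/11)**2 = 2601/121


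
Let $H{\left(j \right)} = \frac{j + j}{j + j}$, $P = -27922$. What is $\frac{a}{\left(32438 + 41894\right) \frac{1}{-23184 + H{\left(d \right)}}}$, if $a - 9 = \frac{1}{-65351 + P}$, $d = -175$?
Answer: $- \frac{4865277112}{1733292159} \approx -2.807$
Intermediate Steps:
$H{\left(j \right)} = 1$ ($H{\left(j \right)} = \frac{2 j}{2 j} = 2 j \frac{1}{2 j} = 1$)
$a = \frac{839456}{93273}$ ($a = 9 + \frac{1}{-65351 - 27922} = 9 + \frac{1}{-93273} = 9 - \frac{1}{93273} = \frac{839456}{93273} \approx 9.0$)
$\frac{a}{\left(32438 + 41894\right) \frac{1}{-23184 + H{\left(d \right)}}} = \frac{839456}{93273 \frac{32438 + 41894}{-23184 + 1}} = \frac{839456}{93273 \frac{74332}{-23183}} = \frac{839456}{93273 \cdot 74332 \left(- \frac{1}{23183}\right)} = \frac{839456}{93273 \left(- \frac{74332}{23183}\right)} = \frac{839456}{93273} \left(- \frac{23183}{74332}\right) = - \frac{4865277112}{1733292159}$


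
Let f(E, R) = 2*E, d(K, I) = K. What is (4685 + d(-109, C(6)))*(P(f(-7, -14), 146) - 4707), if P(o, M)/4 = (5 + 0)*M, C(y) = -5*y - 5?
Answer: -8177312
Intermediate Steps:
C(y) = -5 - 5*y
P(o, M) = 20*M (P(o, M) = 4*((5 + 0)*M) = 4*(5*M) = 20*M)
(4685 + d(-109, C(6)))*(P(f(-7, -14), 146) - 4707) = (4685 - 109)*(20*146 - 4707) = 4576*(2920 - 4707) = 4576*(-1787) = -8177312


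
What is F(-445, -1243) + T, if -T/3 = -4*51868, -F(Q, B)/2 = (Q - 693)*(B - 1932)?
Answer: -6603884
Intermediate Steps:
F(Q, B) = -2*(-1932 + B)*(-693 + Q) (F(Q, B) = -2*(Q - 693)*(B - 1932) = -2*(-693 + Q)*(-1932 + B) = -2*(-1932 + B)*(-693 + Q))
T = 622416 (T = -(-12)*51868 = -3*(-207472) = 622416)
F(-445, -1243) + T = (-2677752 + 1386*(-1243) + 3864*(-445) - 2*(-1243)*(-445)) + 622416 = (-2677752 - 1722798 - 1719480 - 1106270) + 622416 = -7226300 + 622416 = -6603884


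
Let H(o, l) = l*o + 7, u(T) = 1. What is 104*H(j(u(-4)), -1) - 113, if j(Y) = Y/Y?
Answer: 511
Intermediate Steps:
j(Y) = 1
H(o, l) = 7 + l*o
104*H(j(u(-4)), -1) - 113 = 104*(7 - 1*1) - 113 = 104*(7 - 1) - 113 = 104*6 - 113 = 624 - 113 = 511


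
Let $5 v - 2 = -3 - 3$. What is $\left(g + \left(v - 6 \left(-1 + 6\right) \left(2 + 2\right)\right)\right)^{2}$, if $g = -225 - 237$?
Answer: $\frac{8491396}{25} \approx 3.3966 \cdot 10^{5}$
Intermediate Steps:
$v = - \frac{4}{5}$ ($v = \frac{2}{5} + \frac{-3 - 3}{5} = \frac{2}{5} + \frac{1}{5} \left(-6\right) = \frac{2}{5} - \frac{6}{5} = - \frac{4}{5} \approx -0.8$)
$g = -462$
$\left(g + \left(v - 6 \left(-1 + 6\right) \left(2 + 2\right)\right)\right)^{2} = \left(-462 - \left(\frac{4}{5} + 6 \left(-1 + 6\right) \left(2 + 2\right)\right)\right)^{2} = \left(-462 - \left(\frac{4}{5} + 6 \cdot 5 \cdot 4\right)\right)^{2} = \left(-462 - \frac{604}{5}\right)^{2} = \left(- \frac{2914}{5}\right)^{2} = \frac{8491396}{25}$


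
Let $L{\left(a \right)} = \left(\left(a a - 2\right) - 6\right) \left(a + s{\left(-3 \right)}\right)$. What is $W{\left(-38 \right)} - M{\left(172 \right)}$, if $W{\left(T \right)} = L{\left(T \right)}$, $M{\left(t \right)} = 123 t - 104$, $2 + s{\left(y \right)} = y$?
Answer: $-82800$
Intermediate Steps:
$s{\left(y \right)} = -2 + y$
$M{\left(t \right)} = -104 + 123 t$
$L{\left(a \right)} = \left(-8 + a^{2}\right) \left(-5 + a\right)$ ($L{\left(a \right)} = \left(\left(a a - 2\right) - 6\right) \left(a - 5\right) = \left(\left(a^{2} - 2\right) - 6\right) \left(a - 5\right) = \left(\left(-2 + a^{2}\right) - 6\right) \left(-5 + a\right) = \left(-8 + a^{2}\right) \left(-5 + a\right)$)
$W{\left(T \right)} = 40 + T^{3} - 8 T - 5 T^{2}$
$W{\left(-38 \right)} - M{\left(172 \right)} = \left(40 + \left(-38\right)^{3} - -304 - 5 \left(-38\right)^{2}\right) - \left(-104 + 123 \cdot 172\right) = \left(40 - 54872 + 304 - 7220\right) - \left(-104 + 21156\right) = \left(40 - 54872 + 304 - 7220\right) - 21052 = -61748 - 21052 = -82800$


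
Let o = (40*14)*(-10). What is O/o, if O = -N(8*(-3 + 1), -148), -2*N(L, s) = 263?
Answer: -263/11200 ≈ -0.023482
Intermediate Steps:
N(L, s) = -263/2 (N(L, s) = -1/2*263 = -263/2)
o = -5600 (o = 560*(-10) = -5600)
O = 263/2 (O = -1*(-263/2) = 263/2 ≈ 131.50)
O/o = (263/2)/(-5600) = (263/2)*(-1/5600) = -263/11200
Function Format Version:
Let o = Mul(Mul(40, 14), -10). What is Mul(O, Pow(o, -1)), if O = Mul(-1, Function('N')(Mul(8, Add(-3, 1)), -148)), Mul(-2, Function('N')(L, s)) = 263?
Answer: Rational(-263, 11200) ≈ -0.023482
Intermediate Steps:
Function('N')(L, s) = Rational(-263, 2) (Function('N')(L, s) = Mul(Rational(-1, 2), 263) = Rational(-263, 2))
o = -5600 (o = Mul(560, -10) = -5600)
O = Rational(263, 2) (O = Mul(-1, Rational(-263, 2)) = Rational(263, 2) ≈ 131.50)
Mul(O, Pow(o, -1)) = Mul(Rational(263, 2), Pow(-5600, -1)) = Mul(Rational(263, 2), Rational(-1, 5600)) = Rational(-263, 11200)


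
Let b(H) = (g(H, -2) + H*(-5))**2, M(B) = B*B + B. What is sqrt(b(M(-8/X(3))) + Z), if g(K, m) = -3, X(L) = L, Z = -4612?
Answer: I*sqrt(322043)/9 ≈ 63.054*I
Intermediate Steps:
M(B) = B + B**2 (M(B) = B**2 + B = B + B**2)
b(H) = (-3 - 5*H)**2 (b(H) = (-3 + H*(-5))**2 = (-3 - 5*H)**2)
sqrt(b(M(-8/X(3))) + Z) = sqrt((3 + 5*((-8/3)*(1 - 8/3)))**2 - 4612) = sqrt((3 + 5*((-8*1/3)*(1 - 8*1/3)))**2 - 4612) = sqrt((3 + 5*(-8*(1 - 8/3)/3))**2 - 4612) = sqrt((3 + 5*(-8/3*(-5/3)))**2 - 4612) = sqrt((3 + 5*(40/9))**2 - 4612) = sqrt((3 + 200/9)**2 - 4612) = sqrt((227/9)**2 - 4612) = sqrt(51529/81 - 4612) = sqrt(-322043/81) = I*sqrt(322043)/9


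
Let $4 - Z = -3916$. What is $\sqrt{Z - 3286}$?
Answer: $\sqrt{634} \approx 25.179$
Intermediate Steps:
$Z = 3920$ ($Z = 4 - -3916 = 4 + 3916 = 3920$)
$\sqrt{Z - 3286} = \sqrt{3920 - 3286} = \sqrt{634}$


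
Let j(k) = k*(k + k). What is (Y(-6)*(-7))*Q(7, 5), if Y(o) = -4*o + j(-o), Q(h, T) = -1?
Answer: 672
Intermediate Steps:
j(k) = 2*k² (j(k) = k*(2*k) = 2*k²)
Y(o) = -4*o + 2*o² (Y(o) = -4*o + 2*(-o)² = -4*o + 2*o²)
(Y(-6)*(-7))*Q(7, 5) = ((2*(-6)*(-2 - 6))*(-7))*(-1) = ((2*(-6)*(-8))*(-7))*(-1) = (96*(-7))*(-1) = -672*(-1) = 672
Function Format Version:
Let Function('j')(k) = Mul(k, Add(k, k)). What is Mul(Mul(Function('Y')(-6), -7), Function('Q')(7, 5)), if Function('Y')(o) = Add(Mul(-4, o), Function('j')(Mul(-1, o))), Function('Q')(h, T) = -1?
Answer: 672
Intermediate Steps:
Function('j')(k) = Mul(2, Pow(k, 2)) (Function('j')(k) = Mul(k, Mul(2, k)) = Mul(2, Pow(k, 2)))
Function('Y')(o) = Add(Mul(-4, o), Mul(2, Pow(o, 2))) (Function('Y')(o) = Add(Mul(-4, o), Mul(2, Pow(Mul(-1, o), 2))) = Add(Mul(-4, o), Mul(2, Pow(o, 2))))
Mul(Mul(Function('Y')(-6), -7), Function('Q')(7, 5)) = Mul(Mul(Mul(2, -6, Add(-2, -6)), -7), -1) = Mul(Mul(Mul(2, -6, -8), -7), -1) = Mul(Mul(96, -7), -1) = Mul(-672, -1) = 672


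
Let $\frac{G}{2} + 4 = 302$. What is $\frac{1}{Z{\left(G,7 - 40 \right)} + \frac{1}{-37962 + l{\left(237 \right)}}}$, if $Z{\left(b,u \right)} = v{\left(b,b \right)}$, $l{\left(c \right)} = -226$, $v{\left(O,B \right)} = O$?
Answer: $\frac{38188}{22760047} \approx 0.0016779$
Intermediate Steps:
$G = 596$ ($G = -8 + 2 \cdot 302 = -8 + 604 = 596$)
$Z{\left(b,u \right)} = b$
$\frac{1}{Z{\left(G,7 - 40 \right)} + \frac{1}{-37962 + l{\left(237 \right)}}} = \frac{1}{596 + \frac{1}{-37962 - 226}} = \frac{1}{596 + \frac{1}{-38188}} = \frac{1}{596 - \frac{1}{38188}} = \frac{1}{\frac{22760047}{38188}} = \frac{38188}{22760047}$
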